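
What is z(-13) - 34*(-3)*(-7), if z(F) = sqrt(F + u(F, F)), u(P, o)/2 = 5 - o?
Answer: -714 + sqrt(23) ≈ -709.20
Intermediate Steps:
u(P, o) = 10 - 2*o (u(P, o) = 2*(5 - o) = 10 - 2*o)
z(F) = sqrt(10 - F) (z(F) = sqrt(F + (10 - 2*F)) = sqrt(10 - F))
z(-13) - 34*(-3)*(-7) = sqrt(10 - 1*(-13)) - 34*(-3)*(-7) = sqrt(10 + 13) + 102*(-7) = sqrt(23) - 714 = -714 + sqrt(23)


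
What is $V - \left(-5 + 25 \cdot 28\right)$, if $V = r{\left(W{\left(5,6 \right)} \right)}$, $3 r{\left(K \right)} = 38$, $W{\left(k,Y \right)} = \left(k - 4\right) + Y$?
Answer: $- \frac{2047}{3} \approx -682.33$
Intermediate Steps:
$W{\left(k,Y \right)} = -4 + Y + k$ ($W{\left(k,Y \right)} = \left(-4 + k\right) + Y = -4 + Y + k$)
$r{\left(K \right)} = \frac{38}{3}$ ($r{\left(K \right)} = \frac{1}{3} \cdot 38 = \frac{38}{3}$)
$V = \frac{38}{3} \approx 12.667$
$V - \left(-5 + 25 \cdot 28\right) = \frac{38}{3} - \left(-5 + 25 \cdot 28\right) = \frac{38}{3} - \left(-5 + 700\right) = \frac{38}{3} - 695 = - \frac{2047}{3}$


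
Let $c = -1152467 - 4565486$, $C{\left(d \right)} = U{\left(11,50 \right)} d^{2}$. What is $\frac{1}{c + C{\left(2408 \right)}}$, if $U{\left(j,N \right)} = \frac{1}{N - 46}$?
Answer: $- \frac{1}{4268337} \approx -2.3428 \cdot 10^{-7}$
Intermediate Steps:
$U{\left(j,N \right)} = \frac{1}{-46 + N}$
$C{\left(d \right)} = \frac{d^{2}}{4}$ ($C{\left(d \right)} = \frac{d^{2}}{-46 + 50} = \frac{d^{2}}{4}$)
$c = -5717953$ ($c = -1152467 - 4565486 = -5717953$)
$\frac{1}{c + C{\left(2408 \right)}} = \frac{1}{-5717953 + \frac{2408^{2}}{4}} = \frac{1}{-5717953 + \frac{1}{4} \cdot 5798464} = \frac{1}{-5717953 + 1449616} = \frac{1}{-4268337} = - \frac{1}{4268337}$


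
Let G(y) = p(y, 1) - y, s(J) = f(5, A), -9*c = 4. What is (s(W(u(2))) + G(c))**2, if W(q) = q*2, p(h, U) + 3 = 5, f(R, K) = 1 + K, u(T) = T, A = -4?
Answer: 25/81 ≈ 0.30864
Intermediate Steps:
c = -4/9 (c = -1/9*4 = -4/9 ≈ -0.44444)
p(h, U) = 2 (p(h, U) = -3 + 5 = 2)
W(q) = 2*q
s(J) = -3 (s(J) = 1 - 4 = -3)
G(y) = 2 - y
(s(W(u(2))) + G(c))**2 = (-3 + (2 - 1*(-4/9)))**2 = (-3 + (2 + 4/9))**2 = (-3 + 22/9)**2 = (-5/9)**2 = 25/81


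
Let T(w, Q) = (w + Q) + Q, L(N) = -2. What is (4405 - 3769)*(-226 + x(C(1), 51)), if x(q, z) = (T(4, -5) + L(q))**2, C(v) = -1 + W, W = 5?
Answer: -103032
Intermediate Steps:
C(v) = 4 (C(v) = -1 + 5 = 4)
T(w, Q) = w + 2*Q (T(w, Q) = (Q + w) + Q = w + 2*Q)
x(q, z) = 64 (x(q, z) = ((4 + 2*(-5)) - 2)**2 = ((4 - 10) - 2)**2 = (-6 - 2)**2 = (-8)**2 = 64)
(4405 - 3769)*(-226 + x(C(1), 51)) = (4405 - 3769)*(-226 + 64) = 636*(-162) = -103032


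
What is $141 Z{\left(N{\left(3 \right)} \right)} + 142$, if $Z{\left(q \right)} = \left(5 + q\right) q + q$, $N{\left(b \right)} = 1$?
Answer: $1129$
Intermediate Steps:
$Z{\left(q \right)} = q + q \left(5 + q\right)$ ($Z{\left(q \right)} = q \left(5 + q\right) + q = q + q \left(5 + q\right)$)
$141 Z{\left(N{\left(3 \right)} \right)} + 142 = 141 \cdot 1 \left(6 + 1\right) + 142 = 141 \cdot 1 \cdot 7 + 142 = 141 \cdot 7 + 142 = 987 + 142 = 1129$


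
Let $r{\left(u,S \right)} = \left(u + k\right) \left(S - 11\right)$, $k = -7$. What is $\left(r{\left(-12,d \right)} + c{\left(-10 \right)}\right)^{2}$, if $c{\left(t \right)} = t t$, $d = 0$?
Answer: $95481$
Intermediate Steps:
$r{\left(u,S \right)} = \left(-11 + S\right) \left(-7 + u\right)$ ($r{\left(u,S \right)} = \left(u - 7\right) \left(S - 11\right) = \left(-7 + u\right) \left(-11 + S\right) = \left(-11 + S\right) \left(-7 + u\right)$)
$c{\left(t \right)} = t^{2}$
$\left(r{\left(-12,d \right)} + c{\left(-10 \right)}\right)^{2} = \left(\left(77 - -132 - 0 + 0 \left(-12\right)\right) + \left(-10\right)^{2}\right)^{2} = \left(\left(77 + 132 + 0 + 0\right) + 100\right)^{2} = \left(209 + 100\right)^{2} = 309^{2} = 95481$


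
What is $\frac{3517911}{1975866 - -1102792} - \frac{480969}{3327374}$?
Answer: $\frac{2556166634028}{2560961646023} \approx 0.99813$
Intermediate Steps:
$\frac{3517911}{1975866 - -1102792} - \frac{480969}{3327374} = \frac{3517911}{1975866 + 1102792} - \frac{480969}{3327374} = \frac{3517911}{3078658} - \frac{480969}{3327374} = \frac{2556166634028}{2560961646023}$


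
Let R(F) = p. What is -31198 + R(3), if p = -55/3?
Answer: -93649/3 ≈ -31216.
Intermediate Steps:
p = -55/3 (p = -55*1/3 = -55/3 ≈ -18.333)
R(F) = -55/3
-31198 + R(3) = -31198 - 55/3 = -93649/3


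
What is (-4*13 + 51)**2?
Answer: 1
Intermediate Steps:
(-4*13 + 51)**2 = (-52 + 51)**2 = (-1)**2 = 1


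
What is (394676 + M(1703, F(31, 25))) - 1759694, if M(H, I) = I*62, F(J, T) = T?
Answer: -1363468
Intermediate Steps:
M(H, I) = 62*I
(394676 + M(1703, F(31, 25))) - 1759694 = (394676 + 62*25) - 1759694 = (394676 + 1550) - 1759694 = 396226 - 1759694 = -1363468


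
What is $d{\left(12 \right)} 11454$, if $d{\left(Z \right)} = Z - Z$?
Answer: $0$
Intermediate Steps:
$d{\left(Z \right)} = 0$
$d{\left(12 \right)} 11454 = 0 \cdot 11454 = 0$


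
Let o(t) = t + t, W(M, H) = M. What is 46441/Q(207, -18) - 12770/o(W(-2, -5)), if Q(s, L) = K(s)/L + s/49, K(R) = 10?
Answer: 12822973/809 ≈ 15850.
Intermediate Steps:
Q(s, L) = 10/L + s/49
o(t) = 2*t
46441/Q(207, -18) - 12770/o(W(-2, -5)) = 46441/(10/(-18) + (1/49)*207) - 12770/(2*(-2)) = 46441/(10*(-1/18) + 207/49) - 12770/(-4) = 46441/(-5/9 + 207/49) - 12770*(-¼) = 46441/(1618/441) + 6385/2 = 46441*(441/1618) + 6385/2 = 20480481/1618 + 6385/2 = 12822973/809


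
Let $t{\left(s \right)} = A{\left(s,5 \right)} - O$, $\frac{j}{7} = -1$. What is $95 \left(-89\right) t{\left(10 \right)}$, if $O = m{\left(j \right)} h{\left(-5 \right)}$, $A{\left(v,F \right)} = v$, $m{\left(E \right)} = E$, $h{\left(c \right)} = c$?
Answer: $211375$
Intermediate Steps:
$j = -7$ ($j = 7 \left(-1\right) = -7$)
$O = 35$ ($O = \left(-7\right) \left(-5\right) = 35$)
$t{\left(s \right)} = -35 + s$ ($t{\left(s \right)} = s - 35 = -35 + s$)
$95 \left(-89\right) t{\left(10 \right)} = 95 \left(-89\right) \left(-35 + 10\right) = \left(-8455\right) \left(-25\right) = 211375$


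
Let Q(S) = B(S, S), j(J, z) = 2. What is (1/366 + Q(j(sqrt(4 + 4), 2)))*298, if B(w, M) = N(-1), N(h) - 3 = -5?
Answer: -108919/183 ≈ -595.19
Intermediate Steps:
N(h) = -2 (N(h) = 3 - 5 = -2)
B(w, M) = -2
Q(S) = -2
(1/366 + Q(j(sqrt(4 + 4), 2)))*298 = (1/366 - 2)*298 = -731/366*298 = -108919/183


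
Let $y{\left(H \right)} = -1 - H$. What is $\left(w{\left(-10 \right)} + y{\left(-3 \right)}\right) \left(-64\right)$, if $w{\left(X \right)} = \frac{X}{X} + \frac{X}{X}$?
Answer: $-256$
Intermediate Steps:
$w{\left(X \right)} = 2$ ($w{\left(X \right)} = 1 + 1 = 2$)
$\left(w{\left(-10 \right)} + y{\left(-3 \right)}\right) \left(-64\right) = \left(2 - -2\right) \left(-64\right) = \left(2 + \left(-1 + 3\right)\right) \left(-64\right) = \left(2 + 2\right) \left(-64\right) = 4 \left(-64\right) = -256$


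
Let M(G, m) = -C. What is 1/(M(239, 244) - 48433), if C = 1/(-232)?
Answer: -232/11236455 ≈ -2.0647e-5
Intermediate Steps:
C = -1/232 ≈ -0.0043103
M(G, m) = 1/232 (M(G, m) = -1*(-1/232) = 1/232)
1/(M(239, 244) - 48433) = 1/(1/232 - 48433) = 1/(-11236455/232) = -232/11236455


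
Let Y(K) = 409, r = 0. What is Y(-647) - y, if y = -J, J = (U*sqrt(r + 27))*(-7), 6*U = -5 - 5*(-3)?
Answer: 409 - 35*sqrt(3) ≈ 348.38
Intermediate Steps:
U = 5/3 (U = (-5 - 5*(-3))/6 = (-5 + 15)/6 = (1/6)*10 = 5/3 ≈ 1.6667)
J = -35*sqrt(3) (J = (5*sqrt(0 + 27)/3)*(-7) = (5*sqrt(27)/3)*(-7) = (5*(3*sqrt(3))/3)*(-7) = (5*sqrt(3))*(-7) = -35*sqrt(3) ≈ -60.622)
y = 35*sqrt(3) (y = -(-35)*sqrt(3) = 35*sqrt(3) ≈ 60.622)
Y(-647) - y = 409 - 35*sqrt(3)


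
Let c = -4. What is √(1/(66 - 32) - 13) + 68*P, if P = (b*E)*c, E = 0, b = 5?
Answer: 21*I*√34/34 ≈ 3.6015*I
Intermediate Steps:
P = 0 (P = (5*0)*(-4) = 0*(-4) = 0)
√(1/(66 - 32) - 13) + 68*P = √(1/(66 - 32) - 13) + 68*0 = √(1/34 - 13) + 0 = √(-441/34) + 0 = 21*I*√34/34 + 0 = 21*I*√34/34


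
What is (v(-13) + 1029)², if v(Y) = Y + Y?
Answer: 1006009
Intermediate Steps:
v(Y) = 2*Y
(v(-13) + 1029)² = (2*(-13) + 1029)² = (-26 + 1029)² = 1003² = 1006009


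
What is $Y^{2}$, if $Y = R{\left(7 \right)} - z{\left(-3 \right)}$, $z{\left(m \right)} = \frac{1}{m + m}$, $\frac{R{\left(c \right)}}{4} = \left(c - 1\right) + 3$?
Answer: $\frac{47089}{36} \approx 1308.0$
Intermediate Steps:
$R{\left(c \right)} = 8 + 4 c$ ($R{\left(c \right)} = 4 \left(\left(c - 1\right) + 3\right) = 4 \left(\left(-1 + c\right) + 3\right) = 4 \left(2 + c\right) = 8 + 4 c$)
$z{\left(m \right)} = \frac{1}{2 m}$
$Y = \frac{217}{6}$ ($Y = \left(8 + 4 \cdot 7\right) - \frac{1}{2 \left(-3\right)} = \left(8 + 28\right) - \frac{1}{2} \left(- \frac{1}{3}\right) = 36 - - \frac{1}{6} = 36 + \frac{1}{6} = \frac{217}{6} \approx 36.167$)
$Y^{2} = \left(\frac{217}{6}\right)^{2} = \frac{47089}{36}$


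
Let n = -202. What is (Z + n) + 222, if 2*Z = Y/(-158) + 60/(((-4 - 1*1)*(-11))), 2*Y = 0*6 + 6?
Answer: 71383/3476 ≈ 20.536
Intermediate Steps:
Y = 3 (Y = (0*6 + 6)/2 = (0 + 6)/2 = (1/2)*6 = 3)
Z = 1863/3476 (Z = (3/(-158) + 60/(((-4 - 1*1)*(-11))))/2 = (3*(-1/158) + 60/(((-4 - 1)*(-11))))/2 = (-3/158 + 60/((-5*(-11))))/2 = (-3/158 + 60/55)/2 = (-3/158 + 60*(1/55))/2 = (-3/158 + 12/11)/2 = (1/2)*(1863/1738) = 1863/3476 ≈ 0.53596)
(Z + n) + 222 = (1863/3476 - 202) + 222 = -700289/3476 + 222 = 71383/3476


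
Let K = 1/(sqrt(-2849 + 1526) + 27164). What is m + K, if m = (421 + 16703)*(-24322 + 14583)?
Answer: -123057420496966120/737884219 - 21*I*sqrt(3)/737884219 ≈ -1.6677e+8 - 4.9294e-8*I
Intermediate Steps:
K = 1/(27164 + 21*I*sqrt(3)) (K = 1/(sqrt(-1323) + 27164) = 1/(21*I*sqrt(3) + 27164) = 1/(27164 + 21*I*sqrt(3)) ≈ 3.6813e-5 - 4.93e-8*I)
m = -166770636 (m = 17124*(-9739) = -166770636)
m + K = -166770636 + (27164/737884219 - 21*I*sqrt(3)/737884219) = -123057420496966120/737884219 - 21*I*sqrt(3)/737884219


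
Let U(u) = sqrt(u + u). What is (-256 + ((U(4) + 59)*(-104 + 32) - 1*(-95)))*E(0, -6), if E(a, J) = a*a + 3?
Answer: -13227 - 432*sqrt(2) ≈ -13838.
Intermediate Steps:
U(u) = sqrt(2)*sqrt(u) (U(u) = sqrt(2*u) = sqrt(2)*sqrt(u))
E(a, J) = 3 + a**2 (E(a, J) = a**2 + 3 = 3 + a**2)
(-256 + ((U(4) + 59)*(-104 + 32) - 1*(-95)))*E(0, -6) = (-256 + ((sqrt(2)*sqrt(4) + 59)*(-104 + 32) - 1*(-95)))*(3 + 0**2) = (-256 + ((sqrt(2)*2 + 59)*(-72) + 95))*(3 + 0) = (-256 + ((2*sqrt(2) + 59)*(-72) + 95))*3 = (-256 + ((59 + 2*sqrt(2))*(-72) + 95))*3 = (-256 + ((-4248 - 144*sqrt(2)) + 95))*3 = (-256 + (-4153 - 144*sqrt(2)))*3 = (-4409 - 144*sqrt(2))*3 = -13227 - 432*sqrt(2)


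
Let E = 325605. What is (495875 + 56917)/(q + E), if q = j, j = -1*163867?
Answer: 276396/80869 ≈ 3.4178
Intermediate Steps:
j = -163867
q = -163867
(495875 + 56917)/(q + E) = (495875 + 56917)/(-163867 + 325605) = 552792/161738 = 552792*(1/161738) = 276396/80869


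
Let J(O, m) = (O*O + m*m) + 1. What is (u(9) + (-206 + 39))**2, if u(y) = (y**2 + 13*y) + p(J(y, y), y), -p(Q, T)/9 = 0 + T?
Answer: 2500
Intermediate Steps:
J(O, m) = 1 + O**2 + m**2 (J(O, m) = (O**2 + m**2) + 1 = 1 + O**2 + m**2)
p(Q, T) = -9*T (p(Q, T) = -9*(0 + T) = -9*T)
u(y) = y**2 + 4*y (u(y) = (y**2 + 13*y) - 9*y = y**2 + 4*y)
(u(9) + (-206 + 39))**2 = (9*(4 + 9) + (-206 + 39))**2 = (9*13 - 167)**2 = (117 - 167)**2 = (-50)**2 = 2500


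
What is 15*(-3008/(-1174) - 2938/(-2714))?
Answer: 43548465/796559 ≈ 54.671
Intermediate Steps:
15*(-3008/(-1174) - 2938/(-2714)) = 15*(-3008*(-1/1174) - 2938*(-1/2714)) = 15*(1504/587 + 1469/1357) = 15*(2903231/796559) = 43548465/796559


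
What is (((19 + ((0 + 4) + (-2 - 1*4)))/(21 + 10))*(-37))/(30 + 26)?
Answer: -629/1736 ≈ -0.36233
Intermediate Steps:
(((19 + ((0 + 4) + (-2 - 1*4)))/(21 + 10))*(-37))/(30 + 26) = (((19 + (4 + (-2 - 4)))/31)*(-37))/56 = (((19 + (4 - 6))*(1/31))*(-37))*(1/56) = (((19 - 2)*(1/31))*(-37))*(1/56) = ((17*(1/31))*(-37))*(1/56) = ((17/31)*(-37))*(1/56) = -629/31*1/56 = -629/1736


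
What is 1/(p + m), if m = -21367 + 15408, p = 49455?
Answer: 1/43496 ≈ 2.2991e-5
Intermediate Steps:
m = -5959
1/(p + m) = 1/(49455 - 5959) = 1/43496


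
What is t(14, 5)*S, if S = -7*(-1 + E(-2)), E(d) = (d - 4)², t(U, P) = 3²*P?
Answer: -11025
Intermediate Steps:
t(U, P) = 9*P
E(d) = (-4 + d)²
S = -245 (S = -7*(-1 + (-4 - 2)²) = -7*(-1 + (-6)²) = -7*(-1 + 36) = -7*35 = -245)
t(14, 5)*S = (9*5)*(-245) = 45*(-245) = -11025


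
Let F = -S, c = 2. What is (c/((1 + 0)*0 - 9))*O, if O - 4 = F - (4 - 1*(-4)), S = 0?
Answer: 8/9 ≈ 0.88889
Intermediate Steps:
F = 0 (F = -1*0 = 0)
O = -4 (O = 4 + (0 - (4 - 1*(-4))) = 4 + (0 - (4 + 4)) = 4 + (0 - 1*8) = 4 + (0 - 8) = 4 - 8 = -4)
(c/((1 + 0)*0 - 9))*O = (2/((1 + 0)*0 - 9))*(-4) = (2/(1*0 - 9))*(-4) = (2/(0 - 9))*(-4) = (2/(-9))*(-4) = -1/9*2*(-4) = -2/9*(-4) = 8/9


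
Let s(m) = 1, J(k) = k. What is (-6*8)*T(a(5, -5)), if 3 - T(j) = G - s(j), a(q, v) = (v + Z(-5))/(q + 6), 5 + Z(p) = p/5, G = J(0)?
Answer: -192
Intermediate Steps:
G = 0
Z(p) = -5 + p/5
a(q, v) = (-6 + v)/(6 + q) (a(q, v) = (v + (-5 + (⅕)*(-5)))/(q + 6) = (v + (-5 - 1))/(6 + q) = (v - 6)/(6 + q) = (-6 + v)/(6 + q))
T(j) = 4 (T(j) = 3 - (0 - 1*1) = 3 - (0 - 1) = 3 - 1*(-1) = 3 + 1 = 4)
(-6*8)*T(a(5, -5)) = -6*8*4 = -48*4 = -192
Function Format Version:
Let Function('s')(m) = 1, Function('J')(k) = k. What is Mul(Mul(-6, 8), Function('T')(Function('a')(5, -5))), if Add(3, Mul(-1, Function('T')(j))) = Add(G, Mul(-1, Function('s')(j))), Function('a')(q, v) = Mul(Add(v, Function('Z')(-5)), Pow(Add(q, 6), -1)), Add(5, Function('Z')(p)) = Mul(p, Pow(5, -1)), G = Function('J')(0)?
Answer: -192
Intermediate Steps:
G = 0
Function('Z')(p) = Add(-5, Mul(Rational(1, 5), p)) (Function('Z')(p) = Add(-5, Mul(p, Pow(5, -1))) = Add(-5, Mul(p, Rational(1, 5))) = Add(-5, Mul(Rational(1, 5), p)))
Function('a')(q, v) = Mul(Pow(Add(6, q), -1), Add(-6, v)) (Function('a')(q, v) = Mul(Add(v, Add(-5, Mul(Rational(1, 5), -5))), Pow(Add(q, 6), -1)) = Mul(Add(v, Add(-5, -1)), Pow(Add(6, q), -1)) = Mul(Add(v, -6), Pow(Add(6, q), -1)) = Mul(Add(-6, v), Pow(Add(6, q), -1)) = Mul(Pow(Add(6, q), -1), Add(-6, v)))
Function('T')(j) = 4 (Function('T')(j) = Add(3, Mul(-1, Add(0, Mul(-1, 1)))) = Add(3, Mul(-1, Add(0, -1))) = Add(3, Mul(-1, -1)) = Add(3, 1) = 4)
Mul(Mul(-6, 8), Function('T')(Function('a')(5, -5))) = Mul(Mul(-6, 8), 4) = Mul(-48, 4) = -192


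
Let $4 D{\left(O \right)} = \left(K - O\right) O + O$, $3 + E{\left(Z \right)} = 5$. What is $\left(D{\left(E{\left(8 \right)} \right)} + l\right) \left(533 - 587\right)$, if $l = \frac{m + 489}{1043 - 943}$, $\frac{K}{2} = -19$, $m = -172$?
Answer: $\frac{44091}{50} \approx 881.82$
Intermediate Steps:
$K = -38$ ($K = 2 \left(-19\right) = -38$)
$E{\left(Z \right)} = 2$ ($E{\left(Z \right)} = -3 + 5 = 2$)
$D{\left(O \right)} = \frac{O}{4} + \frac{O \left(-38 - O\right)}{4}$ ($D{\left(O \right)} = \frac{\left(-38 - O\right) O + O}{4} = \frac{O \left(-38 - O\right) + O}{4} = \frac{O + O \left(-38 - O\right)}{4} = \frac{O}{4} + \frac{O \left(-38 - O\right)}{4}$)
$l = \frac{317}{100}$ ($l = \frac{-172 + 489}{1043 - 943} = \frac{317}{100} \approx 3.17$)
$\left(D{\left(E{\left(8 \right)} \right)} + l\right) \left(533 - 587\right) = \left(\left(- \frac{1}{4}\right) 2 \left(37 + 2\right) + \frac{317}{100}\right) \left(533 - 587\right) = \left(\left(- \frac{1}{4}\right) 2 \cdot 39 + \frac{317}{100}\right) \left(-54\right) = \left(- \frac{39}{2} + \frac{317}{100}\right) \left(-54\right) = \left(- \frac{1633}{100}\right) \left(-54\right) = \frac{44091}{50}$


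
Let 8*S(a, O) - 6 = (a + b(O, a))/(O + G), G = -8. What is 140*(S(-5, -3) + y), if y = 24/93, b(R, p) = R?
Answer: 52465/341 ≈ 153.86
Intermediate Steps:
S(a, O) = ¾ + (O + a)/(8*(-8 + O)) (S(a, O) = ¾ + ((a + O)/(O - 8))/8 = ¾ + ((O + a)/(-8 + O))/8 = ¾ + (O + a)/(8*(-8 + O)))
y = 8/31 (y = 24*(1/93) = 8/31 ≈ 0.25806)
140*(S(-5, -3) + y) = 140*((-48 - 5 + 7*(-3))/(8*(-8 - 3)) + 8/31) = 140*((⅛)*(-48 - 5 - 21)/(-11) + 8/31) = 140*((⅛)*(-1/11)*(-74) + 8/31) = 140*(37/44 + 8/31) = 140*(1499/1364) = 52465/341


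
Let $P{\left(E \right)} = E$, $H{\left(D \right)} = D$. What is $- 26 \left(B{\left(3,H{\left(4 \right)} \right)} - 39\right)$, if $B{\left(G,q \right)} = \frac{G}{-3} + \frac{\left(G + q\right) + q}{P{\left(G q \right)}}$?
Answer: $\frac{6097}{6} \approx 1016.2$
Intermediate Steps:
$B{\left(G,q \right)} = - \frac{G}{3} + \frac{G + 2 q}{G q}$ ($B{\left(G,q \right)} = \frac{G}{-3} + \frac{\left(G + q\right) + q}{G q} = G \left(- \frac{1}{3}\right) + \left(G + 2 q\right) \frac{1}{G q} = - \frac{G}{3} + \frac{G + 2 q}{G q}$)
$- 26 \left(B{\left(3,H{\left(4 \right)} \right)} - 39\right) = - 26 \left(\left(\frac{1}{4} + \frac{2}{3} - 1\right) - 39\right) = - 26 \left(- \frac{1}{12} - 39\right) = \left(-26\right) \left(- \frac{469}{12}\right) = \frac{6097}{6}$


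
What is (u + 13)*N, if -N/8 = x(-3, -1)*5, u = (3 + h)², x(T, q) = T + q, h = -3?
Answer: 2080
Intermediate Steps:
u = 0 (u = (3 - 3)² = 0² = 0)
N = 160 (N = -8*(-3 - 1)*5 = -(-32)*5 = -8*(-20) = 160)
(u + 13)*N = (0 + 13)*160 = 13*160 = 2080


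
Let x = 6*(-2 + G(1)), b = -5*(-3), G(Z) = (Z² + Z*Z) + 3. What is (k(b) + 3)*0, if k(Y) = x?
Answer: 0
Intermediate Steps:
G(Z) = 3 + 2*Z² (G(Z) = (Z² + Z²) + 3 = 2*Z² + 3 = 3 + 2*Z²)
b = 15
x = 18 (x = 6*(-2 + (3 + 2*1²)) = 6*(-2 + (3 + 2*1)) = 6*(-2 + (3 + 2)) = 6*(-2 + 5) = 6*3 = 18)
k(Y) = 18
(k(b) + 3)*0 = (18 + 3)*0 = 21*0 = 0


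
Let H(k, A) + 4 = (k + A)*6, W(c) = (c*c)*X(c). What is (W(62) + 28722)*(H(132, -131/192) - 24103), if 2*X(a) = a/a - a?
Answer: 8256824715/4 ≈ 2.0642e+9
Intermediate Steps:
X(a) = ½ - a/2 (X(a) = (a/a - a)/2 = (1 - a)/2 = ½ - a/2)
W(c) = c²*(½ - c/2) (W(c) = (c*c)*(½ - c/2) = c²*(½ - c/2))
H(k, A) = -4 + 6*A + 6*k (H(k, A) = -4 + (k + A)*6 = -4 + (A + k)*6 = -4 + (6*A + 6*k) = -4 + 6*A + 6*k)
(W(62) + 28722)*(H(132, -131/192) - 24103) = ((½)*62²*(1 - 1*62) + 28722)*((-4 + 6*(-131/192) + 6*132) - 24103) = ((½)*3844*(1 - 62) + 28722)*((-4 + 6*(-131*1/192) + 792) - 24103) = ((½)*3844*(-61) + 28722)*((-4 + 6*(-131/192) + 792) - 24103) = (-117242 + 28722)*((-4 - 131/32 + 792) - 24103) = -88520*(25085/32 - 24103) = -88520*(-746211/32) = 8256824715/4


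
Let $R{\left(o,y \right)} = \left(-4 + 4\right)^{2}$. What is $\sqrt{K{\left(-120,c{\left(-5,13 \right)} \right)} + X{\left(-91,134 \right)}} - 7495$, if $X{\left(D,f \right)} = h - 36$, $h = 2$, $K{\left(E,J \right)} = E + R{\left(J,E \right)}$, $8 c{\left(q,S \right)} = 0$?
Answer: $-7495 + i \sqrt{154} \approx -7495.0 + 12.41 i$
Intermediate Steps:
$c{\left(q,S \right)} = 0$ ($c{\left(q,S \right)} = \frac{1}{8} \cdot 0 = 0$)
$R{\left(o,y \right)} = 0$ ($R{\left(o,y \right)} = 0^{2} = 0$)
$K{\left(E,J \right)} = E$ ($K{\left(E,J \right)} = E + 0 = E$)
$X{\left(D,f \right)} = -34$ ($X{\left(D,f \right)} = 2 - 36 = -34$)
$\sqrt{K{\left(-120,c{\left(-5,13 \right)} \right)} + X{\left(-91,134 \right)}} - 7495 = \sqrt{-120 - 34} - 7495 = \sqrt{-154} - 7495 = i \sqrt{154} - 7495 = -7495 + i \sqrt{154}$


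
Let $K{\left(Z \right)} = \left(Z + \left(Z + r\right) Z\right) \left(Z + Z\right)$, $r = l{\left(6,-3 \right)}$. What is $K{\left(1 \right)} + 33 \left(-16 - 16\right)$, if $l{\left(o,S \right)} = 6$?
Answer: $-1040$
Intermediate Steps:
$r = 6$
$K{\left(Z \right)} = 2 Z \left(Z + Z \left(6 + Z\right)\right)$ ($K{\left(Z \right)} = \left(Z + \left(Z + 6\right) Z\right) \left(Z + Z\right) = \left(Z + \left(6 + Z\right) Z\right) 2 Z = \left(Z + Z \left(6 + Z\right)\right) 2 Z = 2 Z \left(Z + Z \left(6 + Z\right)\right)$)
$K{\left(1 \right)} + 33 \left(-16 - 16\right) = 2 \cdot 1^{2} \left(7 + 1\right) + 33 \left(-16 - 16\right) = 2 \cdot 1 \cdot 8 + 33 \left(-16 - 16\right) = 16 + 33 \left(-32\right) = 16 - 1056 = -1040$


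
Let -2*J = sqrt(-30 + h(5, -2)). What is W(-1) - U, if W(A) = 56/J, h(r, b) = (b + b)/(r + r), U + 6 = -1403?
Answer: 1409 + 28*I*sqrt(190)/19 ≈ 1409.0 + 20.313*I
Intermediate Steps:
U = -1409 (U = -6 - 1403 = -1409)
h(r, b) = b/r (h(r, b) = (2*b)/((2*r)) = (2*b)*(1/(2*r)) = b/r)
J = -I*sqrt(190)/5 (J = -sqrt(-30 - 2/5)/2 = -I*sqrt(190)/5 ≈ -2.7568*I)
W(A) = 28*I*sqrt(190)/19 (W(A) = 56/((-I*sqrt(190)/5)) = 56*(I*sqrt(190)/38) = 28*I*sqrt(190)/19)
W(-1) - U = 28*I*sqrt(190)/19 - 1*(-1409) = 28*I*sqrt(190)/19 + 1409 = 1409 + 28*I*sqrt(190)/19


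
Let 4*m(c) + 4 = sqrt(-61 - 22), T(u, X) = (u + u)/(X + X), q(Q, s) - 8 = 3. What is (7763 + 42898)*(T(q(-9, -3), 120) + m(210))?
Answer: -1840683/40 + 50661*I*sqrt(83)/4 ≈ -46017.0 + 1.1539e+5*I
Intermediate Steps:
q(Q, s) = 11 (q(Q, s) = 8 + 3 = 11)
T(u, X) = u/X (T(u, X) = (2*u)/((2*X)) = (2*u)*(1/(2*X)) = u/X)
m(c) = -1 + I*sqrt(83)/4 (m(c) = -1 + sqrt(-61 - 22)/4 = -1 + sqrt(-83)/4 = -1 + (I*sqrt(83))/4 = -1 + I*sqrt(83)/4)
(7763 + 42898)*(T(q(-9, -3), 120) + m(210)) = (7763 + 42898)*(11/120 + (-1 + I*sqrt(83)/4)) = 50661*(11*(1/120) + (-1 + I*sqrt(83)/4)) = 50661*(11/120 + (-1 + I*sqrt(83)/4)) = 50661*(-109/120 + I*sqrt(83)/4) = -1840683/40 + 50661*I*sqrt(83)/4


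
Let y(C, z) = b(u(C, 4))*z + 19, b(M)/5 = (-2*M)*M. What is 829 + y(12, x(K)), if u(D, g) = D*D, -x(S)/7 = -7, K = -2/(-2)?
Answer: -10159792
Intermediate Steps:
K = 1 (K = -2*(-1/2) = 1)
x(S) = 49 (x(S) = -7*(-7) = 49)
u(D, g) = D**2
b(M) = -10*M**2 (b(M) = 5*((-2*M)*M) = 5*(-2*M**2) = -10*M**2)
y(C, z) = 19 - 10*z*C**4 (y(C, z) = (-10*C**4)*z + 19 = -10*z*C**4 + 19 = 19 - 10*z*C**4)
829 + y(12, x(K)) = 829 + (19 - 10*49*12**4) = 829 + (19 - 10*49*20736) = 829 + (19 - 10160640) = 829 - 10160621 = -10159792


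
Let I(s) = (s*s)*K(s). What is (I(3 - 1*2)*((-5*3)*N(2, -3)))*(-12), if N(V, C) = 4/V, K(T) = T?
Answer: 360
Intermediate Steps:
I(s) = s³ (I(s) = (s*s)*s = s²*s = s³)
(I(3 - 1*2)*((-5*3)*N(2, -3)))*(-12) = ((3 - 1*2)³*((-5*3)*(4/2)))*(-12) = ((3 - 2)³*(-60/2))*(-12) = (1³*(-15*2))*(-12) = (1*(-30))*(-12) = -30*(-12) = 360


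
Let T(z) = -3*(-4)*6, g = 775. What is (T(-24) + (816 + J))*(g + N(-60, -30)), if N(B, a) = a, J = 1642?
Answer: 1884850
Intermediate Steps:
T(z) = 72 (T(z) = 12*6 = 72)
(T(-24) + (816 + J))*(g + N(-60, -30)) = (72 + (816 + 1642))*(775 - 30) = (72 + 2458)*745 = 2530*745 = 1884850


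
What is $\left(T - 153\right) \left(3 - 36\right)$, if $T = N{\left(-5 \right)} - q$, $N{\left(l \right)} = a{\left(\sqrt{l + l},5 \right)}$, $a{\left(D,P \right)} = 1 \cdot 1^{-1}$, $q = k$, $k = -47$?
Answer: $3465$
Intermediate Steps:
$q = -47$
$a{\left(D,P \right)} = 1$ ($a{\left(D,P \right)} = 1 \cdot 1 = 1$)
$N{\left(l \right)} = 1$
$T = 48$ ($T = 1 - -47 = 1 + 47 = 48$)
$\left(T - 153\right) \left(3 - 36\right) = \left(48 - 153\right) \left(3 - 36\right) = - 105 \left(3 - 36\right) = \left(-105\right) \left(-33\right) = 3465$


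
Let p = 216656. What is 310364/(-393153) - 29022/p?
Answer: -39326154575/42589478184 ≈ -0.92338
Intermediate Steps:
310364/(-393153) - 29022/p = 310364/(-393153) - 29022/216656 = 310364*(-1/393153) - 29022*1/216656 = -310364/393153 - 14511/108328 = -39326154575/42589478184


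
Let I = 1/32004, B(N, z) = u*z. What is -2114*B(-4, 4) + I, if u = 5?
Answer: -1353129119/32004 ≈ -42280.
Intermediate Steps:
B(N, z) = 5*z
I = 1/32004 ≈ 3.1246e-5
-2114*B(-4, 4) + I = -10570*4 + 1/32004 = -2114*20 + 1/32004 = -42280 + 1/32004 = -1353129119/32004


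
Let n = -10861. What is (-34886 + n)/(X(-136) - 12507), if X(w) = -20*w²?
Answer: 45747/382427 ≈ 0.11962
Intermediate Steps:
(-34886 + n)/(X(-136) - 12507) = (-34886 - 10861)/(-20*(-136)² - 12507) = -45747/(-20*18496 - 12507) = -45747/(-369920 - 12507) = -45747/(-382427) = -45747*(-1/382427) = 45747/382427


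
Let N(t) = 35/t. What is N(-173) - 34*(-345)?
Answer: 2029255/173 ≈ 11730.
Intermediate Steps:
N(-173) - 34*(-345) = 35/(-173) - 34*(-345) = 35*(-1/173) - 1*(-11730) = -35/173 + 11730 = 2029255/173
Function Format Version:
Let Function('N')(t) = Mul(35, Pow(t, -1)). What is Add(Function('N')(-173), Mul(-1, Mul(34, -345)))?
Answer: Rational(2029255, 173) ≈ 11730.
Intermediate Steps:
Add(Function('N')(-173), Mul(-1, Mul(34, -345))) = Add(Mul(35, Pow(-173, -1)), Mul(-1, Mul(34, -345))) = Add(Mul(35, Rational(-1, 173)), Mul(-1, -11730)) = Add(Rational(-35, 173), 11730) = Rational(2029255, 173)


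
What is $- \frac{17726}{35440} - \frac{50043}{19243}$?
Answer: $- \frac{151044667}{48712280} \approx -3.1007$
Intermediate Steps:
$- \frac{17726}{35440} - \frac{50043}{19243} = \left(-17726\right) \frac{1}{35440} - \frac{7149}{2749} = - \frac{8863}{17720} - \frac{7149}{2749} = - \frac{151044667}{48712280}$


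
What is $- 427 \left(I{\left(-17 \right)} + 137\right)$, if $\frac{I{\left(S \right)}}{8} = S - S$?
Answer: $-58499$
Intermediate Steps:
$I{\left(S \right)} = 0$ ($I{\left(S \right)} = 8 \left(S - S\right) = 8 \cdot 0 = 0$)
$- 427 \left(I{\left(-17 \right)} + 137\right) = - 427 \left(0 + 137\right) = \left(-427\right) 137 = -58499$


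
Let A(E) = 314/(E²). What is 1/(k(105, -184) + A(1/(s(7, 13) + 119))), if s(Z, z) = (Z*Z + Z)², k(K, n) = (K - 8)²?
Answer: 1/3326847259 ≈ 3.0058e-10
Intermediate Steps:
k(K, n) = (-8 + K)²
s(Z, z) = (Z + Z²)² (s(Z, z) = (Z² + Z)² = (Z + Z²)²)
A(E) = 314/E²
1/(k(105, -184) + A(1/(s(7, 13) + 119))) = 1/((-8 + 105)² + 314/(1/(7²*(1 + 7)² + 119))²) = 1/(97² + 314/(1/(49*8² + 119))²) = 1/(9409 + 314/(1/(49*64 + 119))²) = 1/(9409 + 314/(1/(3136 + 119))²) = 1/(9409 + 314/(1/3255)²) = 1/(9409 + 314/3255⁻²) = 1/(9409 + 314*10595025) = 1/(9409 + 3326837850) = 1/3326847259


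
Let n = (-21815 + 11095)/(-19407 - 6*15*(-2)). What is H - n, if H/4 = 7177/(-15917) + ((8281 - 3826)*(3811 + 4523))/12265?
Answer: 826202593543156/68246063457 ≈ 12106.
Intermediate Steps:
H = 42972936188/3549491 (H = 4*(7177/(-15917) + ((8281 - 3826)*(3811 + 4523))/12265) = 4*(7177*(-1/15917) + (4455*8334)*(1/12265)) = 4*(-7177/15917 + 37127970*(1/12265)) = 4*(-7177/15917 + 675054/223) = 4*(10743234047/3549491) = 42972936188/3549491 ≈ 12107.)
n = 10720/19227 (n = -10720/(-19407 - 90*(-2)) = -10720/(-19407 + 180) = -10720/(-19227) = -10720*(-1/19227) = 10720/19227 ≈ 0.55755)
H - n = 42972936188/3549491 - 1*10720/19227 = 42972936188/3549491 - 10720/19227 = 826202593543156/68246063457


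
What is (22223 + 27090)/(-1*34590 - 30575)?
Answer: -49313/65165 ≈ -0.75674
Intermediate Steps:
(22223 + 27090)/(-1*34590 - 30575) = 49313/(-34590 - 30575) = 49313/(-65165) = 49313*(-1/65165) = -49313/65165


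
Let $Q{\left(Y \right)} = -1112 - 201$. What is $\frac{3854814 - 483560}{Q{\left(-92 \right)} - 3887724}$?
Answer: $- \frac{3371254}{3889037} \approx -0.86686$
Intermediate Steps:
$Q{\left(Y \right)} = -1313$
$\frac{3854814 - 483560}{Q{\left(-92 \right)} - 3887724} = \frac{3854814 - 483560}{-1313 - 3887724} = \frac{3371254}{-3889037} = 3371254 \left(- \frac{1}{3889037}\right) = - \frac{3371254}{3889037}$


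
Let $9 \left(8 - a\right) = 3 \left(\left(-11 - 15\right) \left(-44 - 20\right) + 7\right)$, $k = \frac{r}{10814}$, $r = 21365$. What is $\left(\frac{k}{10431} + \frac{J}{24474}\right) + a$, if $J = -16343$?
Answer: $- \frac{126455039979628}{230057300943} \approx -549.67$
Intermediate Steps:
$k = \frac{21365}{10814} \approx 1.9757$
$a = -549$ ($a = 8 - \frac{3 \left(\left(-11 - 15\right) \left(-44 - 20\right) + 7\right)}{9} = 8 - \frac{3 \left(\left(-26\right) \left(-64\right) + 7\right)}{9} = 8 - \frac{3 \left(1664 + 7\right)}{9} = 8 - \frac{3 \cdot 1671}{9} = 8 - 557 = -549$)
$\left(\frac{k}{10431} + \frac{J}{24474}\right) + a = \left(\frac{21365}{10814 \cdot 10431} - \frac{16343}{24474}\right) - 549 = \left(\frac{21365}{10814} \cdot \frac{1}{10431} - \frac{16343}{24474}\right) - 549 = \left(\frac{21365}{112800834} - \frac{16343}{24474}\right) - 549 = - \frac{153581761921}{230057300943} - 549 = - \frac{126455039979628}{230057300943}$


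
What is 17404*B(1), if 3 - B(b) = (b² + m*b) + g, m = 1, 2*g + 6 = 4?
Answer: 34808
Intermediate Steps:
g = -1 (g = -3 + (½)*4 = -3 + 2 = -1)
B(b) = 4 - b - b² (B(b) = 3 - ((b² + 1*b) - 1) = 3 - ((b² + b) - 1) = 3 - ((b + b²) - 1) = 3 - (-1 + b + b²) = 3 + (1 - b - b²) = 4 - b - b²)
17404*B(1) = 17404*(4 - 1*1 - 1*1²) = 17404*(4 - 1 - 1*1) = 17404*(4 - 1 - 1) = 17404*2 = 34808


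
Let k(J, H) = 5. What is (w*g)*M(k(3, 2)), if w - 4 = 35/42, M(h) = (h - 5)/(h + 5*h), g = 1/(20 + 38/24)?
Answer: 0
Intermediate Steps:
g = 12/259 (g = 1/(20 + 38*(1/24)) = 1/(20 + 19/12) = 1/(259/12) = 12/259 ≈ 0.046332)
M(h) = (-5 + h)/(6*h) (M(h) = (-5 + h)/((6*h)) = (-5 + h)*(1/(6*h)) = (-5 + h)/(6*h))
w = 29/6 (w = 4 + 35/42 = 4 + 35*(1/42) = 4 + ⅚ = 29/6 ≈ 4.8333)
(w*g)*M(k(3, 2)) = ((29/6)*(12/259))*((⅙)*(-5 + 5)/5) = 58*((⅙)*(⅕)*0)/259 = (58/259)*0 = 0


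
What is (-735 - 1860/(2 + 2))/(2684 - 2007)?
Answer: -1200/677 ≈ -1.7725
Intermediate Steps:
(-735 - 1860/(2 + 2))/(2684 - 2007) = (-735 - 1860/4)/677 = (-735 - 1860*¼)*(1/677) = (-735 - 465)*(1/677) = -1200*1/677 = -1200/677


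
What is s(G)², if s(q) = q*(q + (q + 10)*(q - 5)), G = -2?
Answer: 13456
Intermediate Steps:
s(q) = q*(q + (-5 + q)*(10 + q)) (s(q) = q*(q + (10 + q)*(-5 + q)) = q*(q + (-5 + q)*(10 + q)))
s(G)² = (-2*(-50 + (-2)² + 6*(-2)))² = (-2*(-50 + 4 - 12))² = (-2*(-58))² = 116² = 13456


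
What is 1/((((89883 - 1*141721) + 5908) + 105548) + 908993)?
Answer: 1/968611 ≈ 1.0324e-6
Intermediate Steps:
1/((((89883 - 1*141721) + 5908) + 105548) + 908993) = 1/((((89883 - 141721) + 5908) + 105548) + 908993) = 1/(((-51838 + 5908) + 105548) + 908993) = 1/((-45930 + 105548) + 908993) = 1/(59618 + 908993) = 1/968611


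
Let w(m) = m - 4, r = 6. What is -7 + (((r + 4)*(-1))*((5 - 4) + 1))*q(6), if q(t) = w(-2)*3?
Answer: 353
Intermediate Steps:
w(m) = -4 + m
q(t) = -18 (q(t) = (-4 - 2)*3 = -6*3 = -18)
-7 + (((r + 4)*(-1))*((5 - 4) + 1))*q(6) = -7 + (((6 + 4)*(-1))*((5 - 4) + 1))*(-18) = -7 + ((10*(-1))*(1 + 1))*(-18) = -7 - 10*2*(-18) = -7 - 20*(-18) = -7 + 360 = 353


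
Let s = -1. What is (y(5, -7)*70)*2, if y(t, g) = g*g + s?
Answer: 6720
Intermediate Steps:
y(t, g) = -1 + g² (y(t, g) = g*g - 1 = g² - 1 = -1 + g²)
(y(5, -7)*70)*2 = ((-1 + (-7)²)*70)*2 = ((-1 + 49)*70)*2 = (48*70)*2 = 3360*2 = 6720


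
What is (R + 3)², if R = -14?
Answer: 121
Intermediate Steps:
(R + 3)² = (-14 + 3)² = (-11)² = 121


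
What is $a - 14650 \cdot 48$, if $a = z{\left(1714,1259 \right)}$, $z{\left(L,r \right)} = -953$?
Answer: $-704153$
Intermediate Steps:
$a = -953$
$a - 14650 \cdot 48 = -953 - 14650 \cdot 48 = -953 - 703200 = -704153$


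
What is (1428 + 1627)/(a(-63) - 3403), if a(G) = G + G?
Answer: -3055/3529 ≈ -0.86568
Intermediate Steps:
a(G) = 2*G
(1428 + 1627)/(a(-63) - 3403) = (1428 + 1627)/(2*(-63) - 3403) = 3055/(-126 - 3403) = 3055/(-3529) = 3055*(-1/3529) = -3055/3529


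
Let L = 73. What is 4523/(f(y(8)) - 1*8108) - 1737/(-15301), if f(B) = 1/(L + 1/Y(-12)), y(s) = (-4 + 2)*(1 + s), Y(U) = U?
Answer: -48232494469/108552760888 ≈ -0.44432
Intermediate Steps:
y(s) = -2 - 2*s (y(s) = -2*(1 + s) = -2 - 2*s)
f(B) = 12/875 (f(B) = 1/(73 + 1/(-12)) = 1/(73 - 1/12) = 1/(875/12) = 12/875)
4523/(f(y(8)) - 1*8108) - 1737/(-15301) = 4523/(12/875 - 1*8108) - 1737/(-15301) = 4523/(12/875 - 8108) - 1737*(-1/15301) = 4523/(-7094488/875) + 1737/15301 = 4523*(-875/7094488) + 1737/15301 = -3957625/7094488 + 1737/15301 = -48232494469/108552760888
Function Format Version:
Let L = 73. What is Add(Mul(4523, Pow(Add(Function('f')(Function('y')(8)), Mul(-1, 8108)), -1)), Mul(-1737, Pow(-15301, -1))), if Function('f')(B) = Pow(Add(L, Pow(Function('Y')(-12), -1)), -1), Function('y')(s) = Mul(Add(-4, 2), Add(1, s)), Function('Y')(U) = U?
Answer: Rational(-48232494469, 108552760888) ≈ -0.44432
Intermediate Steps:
Function('y')(s) = Add(-2, Mul(-2, s)) (Function('y')(s) = Mul(-2, Add(1, s)) = Add(-2, Mul(-2, s)))
Function('f')(B) = Rational(12, 875) (Function('f')(B) = Pow(Add(73, Pow(-12, -1)), -1) = Pow(Add(73, Rational(-1, 12)), -1) = Pow(Rational(875, 12), -1) = Rational(12, 875))
Add(Mul(4523, Pow(Add(Function('f')(Function('y')(8)), Mul(-1, 8108)), -1)), Mul(-1737, Pow(-15301, -1))) = Add(Mul(4523, Pow(Add(Rational(12, 875), Mul(-1, 8108)), -1)), Mul(-1737, Pow(-15301, -1))) = Add(Mul(4523, Pow(Add(Rational(12, 875), -8108), -1)), Mul(-1737, Rational(-1, 15301))) = Add(Mul(4523, Pow(Rational(-7094488, 875), -1)), Rational(1737, 15301)) = Add(Mul(4523, Rational(-875, 7094488)), Rational(1737, 15301)) = Add(Rational(-3957625, 7094488), Rational(1737, 15301)) = Rational(-48232494469, 108552760888)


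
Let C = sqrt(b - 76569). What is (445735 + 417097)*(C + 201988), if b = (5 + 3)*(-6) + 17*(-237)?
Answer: 174281710016 + 862832*I*sqrt(80646) ≈ 1.7428e+11 + 2.4503e+8*I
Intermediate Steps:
b = -4077 (b = 8*(-6) - 4029 = -48 - 4029 = -4077)
C = I*sqrt(80646) (C = sqrt(-4077 - 76569) = sqrt(-80646) = I*sqrt(80646) ≈ 283.98*I)
(445735 + 417097)*(C + 201988) = (445735 + 417097)*(I*sqrt(80646) + 201988) = 862832*(201988 + I*sqrt(80646)) = 174281710016 + 862832*I*sqrt(80646)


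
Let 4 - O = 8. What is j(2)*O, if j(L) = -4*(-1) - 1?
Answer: -12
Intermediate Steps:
O = -4 (O = 4 - 1*8 = 4 - 8 = -4)
j(L) = 3 (j(L) = 4 - 1 = 3)
j(2)*O = 3*(-4) = -12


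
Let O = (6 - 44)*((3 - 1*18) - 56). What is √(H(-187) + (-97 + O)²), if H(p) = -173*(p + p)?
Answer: 41*√4063 ≈ 2613.4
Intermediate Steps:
H(p) = -346*p
O = 2698 (O = -38*((3 - 18) - 56) = -38*(-15 - 56) = -38*(-71) = 2698)
√(H(-187) + (-97 + O)²) = √(-346*(-187) + (-97 + 2698)²) = √(64702 + 2601²) = √(64702 + 6765201) = √6829903 = 41*√4063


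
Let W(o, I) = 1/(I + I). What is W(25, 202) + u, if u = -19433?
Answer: -7850931/404 ≈ -19433.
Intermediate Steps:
W(o, I) = 1/(2*I)
W(25, 202) + u = (½)/202 - 19433 = (½)*(1/202) - 19433 = 1/404 - 19433 = -7850931/404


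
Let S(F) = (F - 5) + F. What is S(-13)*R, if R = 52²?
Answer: -83824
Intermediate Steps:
S(F) = -5 + 2*F (S(F) = (-5 + F) + F = -5 + 2*F)
R = 2704
S(-13)*R = (-5 + 2*(-13))*2704 = (-5 - 26)*2704 = -31*2704 = -83824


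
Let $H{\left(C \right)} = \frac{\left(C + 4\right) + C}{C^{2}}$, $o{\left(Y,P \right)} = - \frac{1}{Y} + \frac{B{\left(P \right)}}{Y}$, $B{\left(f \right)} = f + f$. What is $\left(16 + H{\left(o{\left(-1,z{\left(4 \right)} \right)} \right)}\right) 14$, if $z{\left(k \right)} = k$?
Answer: $\frac{1548}{7} \approx 221.14$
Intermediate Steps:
$B{\left(f \right)} = 2 f$
$o{\left(Y,P \right)} = - \frac{1}{Y} + \frac{2 P}{Y}$
$H{\left(C \right)} = \frac{4 + 2 C}{C^{2}}$ ($H{\left(C \right)} = \frac{\left(4 + C\right) + C}{C^{2}} = \frac{4 + 2 C}{C^{2}}$)
$\left(16 + H{\left(o{\left(-1,z{\left(4 \right)} \right)} \right)}\right) 14 = \left(16 + \frac{2 \left(2 + \frac{-1 + 2 \cdot 4}{-1}\right)}{\left(-1 + 2 \cdot 4\right)^{2}}\right) 14 = \left(16 + \frac{2 \left(2 - \left(-1 + 8\right)\right)}{\left(-1 + 8\right)^{2}}\right) 14 = \left(16 + \frac{2 \left(2 - 7\right)}{49}\right) 14 = \left(16 + 2 \cdot \frac{1}{49} \left(-5\right)\right) 14 = \left(16 - \frac{10}{49}\right) 14 = \frac{774}{49} \cdot 14 = \frac{1548}{7}$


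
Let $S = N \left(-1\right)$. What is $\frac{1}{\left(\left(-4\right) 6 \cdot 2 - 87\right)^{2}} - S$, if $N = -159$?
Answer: $- \frac{2897774}{18225} \approx -159.0$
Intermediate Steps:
$S = 159$ ($S = \left(-159\right) \left(-1\right) = 159$)
$\frac{1}{\left(\left(-4\right) 6 \cdot 2 - 87\right)^{2}} - S = \frac{1}{\left(\left(-4\right) 6 \cdot 2 - 87\right)^{2}} - 159 = \frac{1}{\left(\left(-24\right) 2 - 87\right)^{2}} - 159 = \frac{1}{\left(-48 - 87\right)^{2}} - 159 = \frac{1}{\left(-135\right)^{2}} - 159 = \frac{1}{18225} - 159 = - \frac{2897774}{18225}$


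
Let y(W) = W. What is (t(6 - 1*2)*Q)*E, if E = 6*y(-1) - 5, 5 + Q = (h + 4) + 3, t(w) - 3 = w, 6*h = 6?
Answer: -231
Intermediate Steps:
h = 1 (h = (1/6)*6 = 1)
t(w) = 3 + w
Q = 3 (Q = -5 + ((1 + 4) + 3) = -5 + (5 + 3) = -5 + 8 = 3)
E = -11 (E = 6*(-1) - 5 = -6 - 5 = -11)
(t(6 - 1*2)*Q)*E = ((3 + (6 - 1*2))*3)*(-11) = ((3 + (6 - 2))*3)*(-11) = ((3 + 4)*3)*(-11) = (7*3)*(-11) = 21*(-11) = -231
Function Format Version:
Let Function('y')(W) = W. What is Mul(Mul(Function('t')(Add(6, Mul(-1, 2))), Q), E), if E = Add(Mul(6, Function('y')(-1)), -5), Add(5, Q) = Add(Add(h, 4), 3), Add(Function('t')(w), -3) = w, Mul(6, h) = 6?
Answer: -231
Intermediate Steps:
h = 1 (h = Mul(Rational(1, 6), 6) = 1)
Function('t')(w) = Add(3, w)
Q = 3 (Q = Add(-5, Add(Add(1, 4), 3)) = Add(-5, Add(5, 3)) = Add(-5, 8) = 3)
E = -11 (E = Add(Mul(6, -1), -5) = Add(-6, -5) = -11)
Mul(Mul(Function('t')(Add(6, Mul(-1, 2))), Q), E) = Mul(Mul(Add(3, Add(6, Mul(-1, 2))), 3), -11) = Mul(Mul(Add(3, Add(6, -2)), 3), -11) = Mul(Mul(Add(3, 4), 3), -11) = Mul(Mul(7, 3), -11) = Mul(21, -11) = -231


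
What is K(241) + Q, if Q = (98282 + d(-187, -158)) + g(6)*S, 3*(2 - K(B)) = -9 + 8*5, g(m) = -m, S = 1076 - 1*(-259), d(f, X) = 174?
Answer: 271313/3 ≈ 90438.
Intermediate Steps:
S = 1335 (S = 1076 + 259 = 1335)
K(B) = -25/3 (K(B) = 2 - (-9 + 8*5)/3 = 2 - (-9 + 40)/3 = 2 - ⅓*31 = 2 - 31/3 = -25/3)
Q = 90446 (Q = (98282 + 174) - 1*6*1335 = 98456 - 6*1335 = 98456 - 8010 = 90446)
K(241) + Q = -25/3 + 90446 = 271313/3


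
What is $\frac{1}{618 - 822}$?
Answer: $- \frac{1}{204} \approx -0.004902$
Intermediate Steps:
$\frac{1}{618 - 822} = \frac{1}{-204} = - \frac{1}{204}$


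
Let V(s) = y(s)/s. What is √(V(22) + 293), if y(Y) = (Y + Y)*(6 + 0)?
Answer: √305 ≈ 17.464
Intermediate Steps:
y(Y) = 12*Y (y(Y) = (2*Y)*6 = 12*Y)
V(s) = 12 (V(s) = (12*s)/s = 12)
√(V(22) + 293) = √(12 + 293) = √305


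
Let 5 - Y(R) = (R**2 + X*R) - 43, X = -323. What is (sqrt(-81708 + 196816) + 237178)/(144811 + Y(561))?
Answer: 237178/11341 + 2*sqrt(28777)/11341 ≈ 20.943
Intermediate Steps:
Y(R) = 48 - R**2 + 323*R (Y(R) = 5 - ((R**2 - 323*R) - 43) = 5 - (-43 + R**2 - 323*R) = 5 + (43 - R**2 + 323*R) = 48 - R**2 + 323*R)
(sqrt(-81708 + 196816) + 237178)/(144811 + Y(561)) = (sqrt(-81708 + 196816) + 237178)/(144811 + (48 - 1*561**2 + 323*561)) = (sqrt(115108) + 237178)/(144811 + (48 - 1*314721 + 181203)) = (2*sqrt(28777) + 237178)/(144811 + (48 - 314721 + 181203)) = (237178 + 2*sqrt(28777))/(144811 - 133470) = (237178 + 2*sqrt(28777))/11341 = (237178 + 2*sqrt(28777))*(1/11341) = 237178/11341 + 2*sqrt(28777)/11341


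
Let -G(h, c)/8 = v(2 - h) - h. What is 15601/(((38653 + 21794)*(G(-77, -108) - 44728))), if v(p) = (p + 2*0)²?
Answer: -15601/5758906584 ≈ -2.7090e-6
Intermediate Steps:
v(p) = p² (v(p) = (p + 0)² = p²)
G(h, c) = -8*(2 - h)² + 8*h (G(h, c) = -8*((2 - h)² - h) = -8*(2 - h)² + 8*h)
15601/(((38653 + 21794)*(G(-77, -108) - 44728))) = 15601/(((38653 + 21794)*((-8*(-2 - 77)² + 8*(-77)) - 44728))) = 15601/((60447*((-8*(-79)² - 616) - 44728))) = 15601/((60447*((-8*6241 - 616) - 44728))) = 15601/((60447*((-49928 - 616) - 44728))) = 15601/((60447*(-50544 - 44728))) = 15601/((60447*(-95272))) = 15601/(-5758906584) = 15601*(-1/5758906584) = -15601/5758906584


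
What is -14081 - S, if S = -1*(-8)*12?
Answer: -14177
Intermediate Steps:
S = 96 (S = 8*12 = 96)
-14081 - S = -14081 - 1*96 = -14081 - 96 = -14177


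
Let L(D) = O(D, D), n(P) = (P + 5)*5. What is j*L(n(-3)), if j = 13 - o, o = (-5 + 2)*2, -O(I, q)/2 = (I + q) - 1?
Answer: -722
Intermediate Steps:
O(I, q) = 2 - 2*I - 2*q (O(I, q) = -2*((I + q) - 1) = -2*(-1 + I + q) = 2 - 2*I - 2*q)
o = -6 (o = -3*2 = -6)
n(P) = 25 + 5*P (n(P) = (5 + P)*5 = 25 + 5*P)
L(D) = 2 - 4*D (L(D) = 2 - 2*D - 2*D = 2 - 4*D)
j = 19 (j = 13 - 1*(-6) = 13 + 6 = 19)
j*L(n(-3)) = 19*(2 - 4*(25 + 5*(-3))) = 19*(2 - 4*(25 - 15)) = 19*(2 - 4*10) = 19*(2 - 40) = 19*(-38) = -722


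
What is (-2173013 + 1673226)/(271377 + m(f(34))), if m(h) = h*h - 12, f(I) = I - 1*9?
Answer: -499787/271990 ≈ -1.8375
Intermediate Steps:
f(I) = -9 + I (f(I) = I - 9 = -9 + I)
m(h) = -12 + h**2 (m(h) = h**2 - 12 = -12 + h**2)
(-2173013 + 1673226)/(271377 + m(f(34))) = (-2173013 + 1673226)/(271377 + (-12 + (-9 + 34)**2)) = -499787/(271377 + (-12 + 25**2)) = -499787/(271377 + (-12 + 625)) = -499787/(271377 + 613) = -499787/271990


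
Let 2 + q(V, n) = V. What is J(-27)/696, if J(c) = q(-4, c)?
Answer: -1/116 ≈ -0.0086207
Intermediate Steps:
q(V, n) = -2 + V
J(c) = -6 (J(c) = -2 - 4 = -6)
J(-27)/696 = -6/696 = -6*1/696 = -1/116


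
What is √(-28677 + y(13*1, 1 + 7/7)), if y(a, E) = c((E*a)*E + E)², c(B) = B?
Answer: I*√25761 ≈ 160.5*I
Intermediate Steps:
y(a, E) = (E + a*E²)² (y(a, E) = ((E*a)*E + E)² = (a*E² + E)² = (E + a*E²)²)
√(-28677 + y(13*1, 1 + 7/7)) = √(-28677 + (1 + 7/7)²*(1 + (1 + 7/7)*(13*1))²) = √(-28677 + (1 + 7*(⅐))²*(1 + (1 + 7*(⅐))*13)²) = √(-28677 + (1 + 1)²*(1 + (1 + 1)*13)²) = √(-28677 + 2²*(1 + 2*13)²) = √(-28677 + 4*(1 + 26)²) = √(-28677 + 4*27²) = √(-28677 + 4*729) = √(-28677 + 2916) = √(-25761) = I*√25761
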